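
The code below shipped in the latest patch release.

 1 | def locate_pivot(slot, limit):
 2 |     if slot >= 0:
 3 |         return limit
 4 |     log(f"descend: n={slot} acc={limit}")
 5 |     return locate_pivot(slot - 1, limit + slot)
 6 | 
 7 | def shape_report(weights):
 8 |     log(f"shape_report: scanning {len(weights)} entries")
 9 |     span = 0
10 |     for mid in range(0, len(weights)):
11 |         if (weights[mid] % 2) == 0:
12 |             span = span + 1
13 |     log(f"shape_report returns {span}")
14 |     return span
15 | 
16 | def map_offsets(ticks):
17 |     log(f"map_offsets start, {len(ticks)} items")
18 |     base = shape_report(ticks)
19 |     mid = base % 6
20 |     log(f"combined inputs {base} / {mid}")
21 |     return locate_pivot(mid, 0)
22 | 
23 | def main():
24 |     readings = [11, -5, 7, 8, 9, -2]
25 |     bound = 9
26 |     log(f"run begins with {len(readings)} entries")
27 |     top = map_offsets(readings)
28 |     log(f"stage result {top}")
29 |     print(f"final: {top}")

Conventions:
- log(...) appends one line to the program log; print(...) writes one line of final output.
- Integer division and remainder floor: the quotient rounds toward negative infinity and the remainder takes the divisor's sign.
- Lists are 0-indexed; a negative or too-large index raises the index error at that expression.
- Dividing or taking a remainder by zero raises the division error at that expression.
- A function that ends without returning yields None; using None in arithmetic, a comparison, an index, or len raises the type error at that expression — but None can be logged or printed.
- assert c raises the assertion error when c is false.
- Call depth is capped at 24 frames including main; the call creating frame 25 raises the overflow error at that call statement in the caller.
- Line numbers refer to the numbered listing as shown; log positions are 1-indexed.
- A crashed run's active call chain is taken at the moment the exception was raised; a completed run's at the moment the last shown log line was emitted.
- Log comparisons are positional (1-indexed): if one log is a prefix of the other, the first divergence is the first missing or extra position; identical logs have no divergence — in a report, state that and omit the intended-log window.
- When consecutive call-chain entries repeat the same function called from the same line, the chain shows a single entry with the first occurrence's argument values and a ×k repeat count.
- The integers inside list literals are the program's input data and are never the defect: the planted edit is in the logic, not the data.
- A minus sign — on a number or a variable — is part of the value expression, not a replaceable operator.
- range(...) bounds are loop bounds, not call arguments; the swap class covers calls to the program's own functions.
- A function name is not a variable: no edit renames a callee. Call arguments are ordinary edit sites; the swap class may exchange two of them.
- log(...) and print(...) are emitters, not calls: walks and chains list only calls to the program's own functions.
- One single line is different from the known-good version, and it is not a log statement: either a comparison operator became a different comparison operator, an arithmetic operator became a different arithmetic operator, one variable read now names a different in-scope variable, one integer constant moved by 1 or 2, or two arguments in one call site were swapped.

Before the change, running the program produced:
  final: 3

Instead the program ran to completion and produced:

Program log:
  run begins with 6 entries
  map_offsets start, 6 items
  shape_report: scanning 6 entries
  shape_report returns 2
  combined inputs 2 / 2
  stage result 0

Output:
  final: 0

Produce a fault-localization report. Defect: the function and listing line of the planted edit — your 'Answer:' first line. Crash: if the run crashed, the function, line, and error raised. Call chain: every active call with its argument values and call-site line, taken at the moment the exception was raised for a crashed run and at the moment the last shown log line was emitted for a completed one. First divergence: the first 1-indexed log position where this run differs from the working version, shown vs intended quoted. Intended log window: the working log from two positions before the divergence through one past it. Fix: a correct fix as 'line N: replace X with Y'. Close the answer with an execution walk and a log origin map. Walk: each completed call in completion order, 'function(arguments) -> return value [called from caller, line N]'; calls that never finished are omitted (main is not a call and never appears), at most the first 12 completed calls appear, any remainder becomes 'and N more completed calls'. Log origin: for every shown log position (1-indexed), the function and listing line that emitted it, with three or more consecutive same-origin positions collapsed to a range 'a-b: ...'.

Answer: the defect is in locate_pivot at line 2.
The tell: The earliest visible damage is log position 6 — 'stage result 0' rather than the intended 'descend: n=2 acc=0'.
Call chain: main.
First divergence: at position 6 the run shows 'stage result 0' where the working version logs 'descend: n=2 acc=0'.
Intended log window:
  4: shape_report returns 2
  5: combined inputs 2 / 2
  6: descend: n=2 acc=0
  7: descend: n=1 acc=2
Execution walk:
  shape_report([11, -5, 7, 8, 9, -2]) -> 2  [called from map_offsets, line 18]
  locate_pivot(2, 0) -> 0  [called from map_offsets, line 21]
  map_offsets([11, -5, 7, 8, 9, -2]) -> 0  [called from main, line 27]
Log line origins:
  1: logged in main at line 26
  2: logged in map_offsets at line 17
  3: logged in shape_report at line 8
  4: logged in shape_report at line 13
  5: logged in map_offsets at line 20
  6: logged in main at line 28
A correct fix: line 2: replace `>=` with `<=`.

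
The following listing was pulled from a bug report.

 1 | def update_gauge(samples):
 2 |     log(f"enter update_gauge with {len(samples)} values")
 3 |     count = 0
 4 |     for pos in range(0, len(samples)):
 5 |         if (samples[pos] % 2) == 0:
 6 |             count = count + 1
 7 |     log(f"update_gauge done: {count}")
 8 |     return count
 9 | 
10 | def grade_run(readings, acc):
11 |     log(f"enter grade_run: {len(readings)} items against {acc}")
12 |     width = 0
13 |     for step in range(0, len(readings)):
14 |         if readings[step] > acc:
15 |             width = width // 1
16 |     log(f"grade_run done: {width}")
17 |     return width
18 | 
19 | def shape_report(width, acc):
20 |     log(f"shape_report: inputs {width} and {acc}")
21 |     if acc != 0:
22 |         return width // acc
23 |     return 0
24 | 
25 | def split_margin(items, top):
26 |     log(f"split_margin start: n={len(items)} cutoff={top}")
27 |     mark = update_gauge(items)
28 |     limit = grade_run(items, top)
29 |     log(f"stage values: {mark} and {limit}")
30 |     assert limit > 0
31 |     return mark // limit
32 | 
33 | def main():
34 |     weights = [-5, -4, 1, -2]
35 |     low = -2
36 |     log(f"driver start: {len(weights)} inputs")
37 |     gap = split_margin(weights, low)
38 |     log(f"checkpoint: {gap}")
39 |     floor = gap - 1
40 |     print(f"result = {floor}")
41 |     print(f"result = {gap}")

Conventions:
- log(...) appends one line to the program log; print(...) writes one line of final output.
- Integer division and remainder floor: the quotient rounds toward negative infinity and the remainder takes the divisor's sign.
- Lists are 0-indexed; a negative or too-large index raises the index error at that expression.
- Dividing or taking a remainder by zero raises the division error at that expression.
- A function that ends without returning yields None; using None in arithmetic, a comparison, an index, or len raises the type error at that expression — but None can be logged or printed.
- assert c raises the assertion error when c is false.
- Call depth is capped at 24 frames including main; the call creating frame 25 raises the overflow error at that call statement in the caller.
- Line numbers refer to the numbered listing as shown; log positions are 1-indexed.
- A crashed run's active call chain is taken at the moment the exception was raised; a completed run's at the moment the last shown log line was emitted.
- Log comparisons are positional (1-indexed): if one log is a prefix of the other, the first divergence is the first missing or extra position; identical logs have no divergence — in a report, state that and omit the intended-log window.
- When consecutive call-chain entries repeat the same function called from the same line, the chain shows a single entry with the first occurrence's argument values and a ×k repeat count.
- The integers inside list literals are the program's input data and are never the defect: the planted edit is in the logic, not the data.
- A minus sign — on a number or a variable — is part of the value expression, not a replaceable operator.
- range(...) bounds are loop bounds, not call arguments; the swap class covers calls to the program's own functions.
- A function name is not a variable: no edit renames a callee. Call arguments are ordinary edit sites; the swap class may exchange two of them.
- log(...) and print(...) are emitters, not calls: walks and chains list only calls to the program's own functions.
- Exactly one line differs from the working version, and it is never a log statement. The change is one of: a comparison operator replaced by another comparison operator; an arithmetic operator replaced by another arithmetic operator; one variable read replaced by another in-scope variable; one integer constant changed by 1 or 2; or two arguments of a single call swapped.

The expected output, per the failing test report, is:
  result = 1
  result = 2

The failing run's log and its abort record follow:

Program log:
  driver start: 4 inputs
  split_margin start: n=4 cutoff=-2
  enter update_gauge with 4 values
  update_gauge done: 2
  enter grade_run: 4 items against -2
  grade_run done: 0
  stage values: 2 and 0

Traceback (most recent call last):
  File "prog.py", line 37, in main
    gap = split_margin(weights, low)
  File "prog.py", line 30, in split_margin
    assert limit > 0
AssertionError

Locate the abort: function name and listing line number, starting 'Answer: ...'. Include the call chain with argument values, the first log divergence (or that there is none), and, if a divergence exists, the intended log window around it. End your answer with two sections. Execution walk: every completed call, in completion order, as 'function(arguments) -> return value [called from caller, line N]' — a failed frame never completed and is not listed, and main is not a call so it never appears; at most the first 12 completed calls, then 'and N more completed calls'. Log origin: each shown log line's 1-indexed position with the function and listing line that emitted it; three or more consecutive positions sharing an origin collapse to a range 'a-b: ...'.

Answer: the error was raised in split_margin, line 30.
Core observation: Log line 6 is where behavior first shows: 'grade_run done: 0' appears instead of 'grade_run done: 1'.
Call chain: main -> split_margin([-5, -4, 1, -2], -2) (called at line 37).
First divergence: position 6 — the shown line 'grade_run done: 0' should read 'grade_run done: 1'.
Intended log window:
  4: update_gauge done: 2
  5: enter grade_run: 4 items against -2
  6: grade_run done: 1
  7: stage values: 2 and 1
Execution walk:
  update_gauge([-5, -4, 1, -2]) -> 2  [called from split_margin, line 27]
  grade_run([-5, -4, 1, -2], -2) -> 0  [called from split_margin, line 28]
Origin of each log line:
  1: from main, line 36
  2: from split_margin, line 26
  3: from update_gauge, line 2
  4: from update_gauge, line 7
  5: from grade_run, line 11
  6: from grade_run, line 16
  7: from split_margin, line 29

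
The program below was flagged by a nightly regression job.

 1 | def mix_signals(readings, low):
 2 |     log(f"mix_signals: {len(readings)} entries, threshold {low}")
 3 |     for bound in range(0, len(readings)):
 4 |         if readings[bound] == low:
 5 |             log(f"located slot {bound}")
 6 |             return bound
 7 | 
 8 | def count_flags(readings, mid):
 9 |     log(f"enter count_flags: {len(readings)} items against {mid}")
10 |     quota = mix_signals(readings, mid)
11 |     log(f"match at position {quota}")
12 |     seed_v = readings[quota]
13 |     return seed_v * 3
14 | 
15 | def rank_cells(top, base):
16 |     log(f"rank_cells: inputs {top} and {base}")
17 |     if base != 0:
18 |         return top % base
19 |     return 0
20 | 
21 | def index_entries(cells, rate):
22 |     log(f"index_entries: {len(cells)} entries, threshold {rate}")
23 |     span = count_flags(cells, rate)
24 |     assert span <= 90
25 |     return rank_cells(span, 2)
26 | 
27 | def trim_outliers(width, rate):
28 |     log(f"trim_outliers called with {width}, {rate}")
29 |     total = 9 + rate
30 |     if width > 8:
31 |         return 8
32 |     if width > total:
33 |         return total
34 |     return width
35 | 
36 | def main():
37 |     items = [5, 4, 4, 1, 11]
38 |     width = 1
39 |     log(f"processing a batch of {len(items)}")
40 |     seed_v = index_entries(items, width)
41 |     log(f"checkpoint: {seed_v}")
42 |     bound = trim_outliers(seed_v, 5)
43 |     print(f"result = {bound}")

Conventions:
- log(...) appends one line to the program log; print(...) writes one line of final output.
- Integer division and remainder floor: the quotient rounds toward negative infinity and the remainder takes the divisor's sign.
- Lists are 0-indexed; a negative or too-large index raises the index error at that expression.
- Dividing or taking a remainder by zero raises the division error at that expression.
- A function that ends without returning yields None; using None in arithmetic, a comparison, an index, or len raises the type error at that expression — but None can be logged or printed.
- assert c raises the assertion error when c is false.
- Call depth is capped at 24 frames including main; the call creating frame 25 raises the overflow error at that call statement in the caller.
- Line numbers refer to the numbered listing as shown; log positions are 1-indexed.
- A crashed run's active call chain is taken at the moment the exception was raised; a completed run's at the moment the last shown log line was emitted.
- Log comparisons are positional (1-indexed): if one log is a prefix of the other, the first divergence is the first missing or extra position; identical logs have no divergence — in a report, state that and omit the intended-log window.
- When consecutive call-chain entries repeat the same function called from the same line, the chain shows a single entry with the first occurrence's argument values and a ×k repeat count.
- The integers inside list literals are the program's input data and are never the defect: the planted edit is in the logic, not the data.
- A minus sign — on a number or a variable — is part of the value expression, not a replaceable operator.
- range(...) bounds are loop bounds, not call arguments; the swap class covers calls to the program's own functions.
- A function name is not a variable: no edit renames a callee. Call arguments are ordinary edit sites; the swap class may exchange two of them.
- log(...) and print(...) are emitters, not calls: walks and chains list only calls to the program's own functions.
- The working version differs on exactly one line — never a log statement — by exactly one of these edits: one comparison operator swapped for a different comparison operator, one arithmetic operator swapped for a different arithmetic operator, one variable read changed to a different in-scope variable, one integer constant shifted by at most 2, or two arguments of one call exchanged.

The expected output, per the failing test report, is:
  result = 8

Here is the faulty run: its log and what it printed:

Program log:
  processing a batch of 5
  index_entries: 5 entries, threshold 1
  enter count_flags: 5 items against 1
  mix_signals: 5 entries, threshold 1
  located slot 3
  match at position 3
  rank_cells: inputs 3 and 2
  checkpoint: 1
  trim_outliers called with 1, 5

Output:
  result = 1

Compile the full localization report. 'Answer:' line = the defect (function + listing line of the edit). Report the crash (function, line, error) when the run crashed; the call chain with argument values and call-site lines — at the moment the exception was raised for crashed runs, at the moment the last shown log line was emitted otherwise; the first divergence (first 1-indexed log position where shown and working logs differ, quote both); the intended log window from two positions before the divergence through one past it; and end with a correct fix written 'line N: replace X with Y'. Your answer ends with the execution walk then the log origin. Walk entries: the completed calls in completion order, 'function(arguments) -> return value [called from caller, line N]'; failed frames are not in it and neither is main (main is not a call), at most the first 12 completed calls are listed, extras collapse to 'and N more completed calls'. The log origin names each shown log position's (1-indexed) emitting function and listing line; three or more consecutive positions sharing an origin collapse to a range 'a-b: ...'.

Answer: the defect is in trim_outliers at line 30.
Key observation: Nothing in the log betrays the bug — only the output does.
Call chain: main -> trim_outliers(1, 5) (called at line 42).
First divergence: none; the two logs match at every position.
Execution walk:
  mix_signals([5, 4, 4, 1, 11], 1) -> 3  [called from count_flags, line 10]
  count_flags([5, 4, 4, 1, 11], 1) -> 3  [called from index_entries, line 23]
  rank_cells(3, 2) -> 1  [called from index_entries, line 25]
  index_entries([5, 4, 4, 1, 11], 1) -> 1  [called from main, line 40]
  trim_outliers(1, 5) -> 1  [called from main, line 42]
Log line origins:
  1: from main, line 39
  2: from index_entries, line 22
  3: from count_flags, line 9
  4: from mix_signals, line 2
  5: from mix_signals, line 5
  6: from count_flags, line 11
  7: from rank_cells, line 16
  8: from main, line 41
  9: from trim_outliers, line 28
A correct fix: line 30: replace `>` with `<`.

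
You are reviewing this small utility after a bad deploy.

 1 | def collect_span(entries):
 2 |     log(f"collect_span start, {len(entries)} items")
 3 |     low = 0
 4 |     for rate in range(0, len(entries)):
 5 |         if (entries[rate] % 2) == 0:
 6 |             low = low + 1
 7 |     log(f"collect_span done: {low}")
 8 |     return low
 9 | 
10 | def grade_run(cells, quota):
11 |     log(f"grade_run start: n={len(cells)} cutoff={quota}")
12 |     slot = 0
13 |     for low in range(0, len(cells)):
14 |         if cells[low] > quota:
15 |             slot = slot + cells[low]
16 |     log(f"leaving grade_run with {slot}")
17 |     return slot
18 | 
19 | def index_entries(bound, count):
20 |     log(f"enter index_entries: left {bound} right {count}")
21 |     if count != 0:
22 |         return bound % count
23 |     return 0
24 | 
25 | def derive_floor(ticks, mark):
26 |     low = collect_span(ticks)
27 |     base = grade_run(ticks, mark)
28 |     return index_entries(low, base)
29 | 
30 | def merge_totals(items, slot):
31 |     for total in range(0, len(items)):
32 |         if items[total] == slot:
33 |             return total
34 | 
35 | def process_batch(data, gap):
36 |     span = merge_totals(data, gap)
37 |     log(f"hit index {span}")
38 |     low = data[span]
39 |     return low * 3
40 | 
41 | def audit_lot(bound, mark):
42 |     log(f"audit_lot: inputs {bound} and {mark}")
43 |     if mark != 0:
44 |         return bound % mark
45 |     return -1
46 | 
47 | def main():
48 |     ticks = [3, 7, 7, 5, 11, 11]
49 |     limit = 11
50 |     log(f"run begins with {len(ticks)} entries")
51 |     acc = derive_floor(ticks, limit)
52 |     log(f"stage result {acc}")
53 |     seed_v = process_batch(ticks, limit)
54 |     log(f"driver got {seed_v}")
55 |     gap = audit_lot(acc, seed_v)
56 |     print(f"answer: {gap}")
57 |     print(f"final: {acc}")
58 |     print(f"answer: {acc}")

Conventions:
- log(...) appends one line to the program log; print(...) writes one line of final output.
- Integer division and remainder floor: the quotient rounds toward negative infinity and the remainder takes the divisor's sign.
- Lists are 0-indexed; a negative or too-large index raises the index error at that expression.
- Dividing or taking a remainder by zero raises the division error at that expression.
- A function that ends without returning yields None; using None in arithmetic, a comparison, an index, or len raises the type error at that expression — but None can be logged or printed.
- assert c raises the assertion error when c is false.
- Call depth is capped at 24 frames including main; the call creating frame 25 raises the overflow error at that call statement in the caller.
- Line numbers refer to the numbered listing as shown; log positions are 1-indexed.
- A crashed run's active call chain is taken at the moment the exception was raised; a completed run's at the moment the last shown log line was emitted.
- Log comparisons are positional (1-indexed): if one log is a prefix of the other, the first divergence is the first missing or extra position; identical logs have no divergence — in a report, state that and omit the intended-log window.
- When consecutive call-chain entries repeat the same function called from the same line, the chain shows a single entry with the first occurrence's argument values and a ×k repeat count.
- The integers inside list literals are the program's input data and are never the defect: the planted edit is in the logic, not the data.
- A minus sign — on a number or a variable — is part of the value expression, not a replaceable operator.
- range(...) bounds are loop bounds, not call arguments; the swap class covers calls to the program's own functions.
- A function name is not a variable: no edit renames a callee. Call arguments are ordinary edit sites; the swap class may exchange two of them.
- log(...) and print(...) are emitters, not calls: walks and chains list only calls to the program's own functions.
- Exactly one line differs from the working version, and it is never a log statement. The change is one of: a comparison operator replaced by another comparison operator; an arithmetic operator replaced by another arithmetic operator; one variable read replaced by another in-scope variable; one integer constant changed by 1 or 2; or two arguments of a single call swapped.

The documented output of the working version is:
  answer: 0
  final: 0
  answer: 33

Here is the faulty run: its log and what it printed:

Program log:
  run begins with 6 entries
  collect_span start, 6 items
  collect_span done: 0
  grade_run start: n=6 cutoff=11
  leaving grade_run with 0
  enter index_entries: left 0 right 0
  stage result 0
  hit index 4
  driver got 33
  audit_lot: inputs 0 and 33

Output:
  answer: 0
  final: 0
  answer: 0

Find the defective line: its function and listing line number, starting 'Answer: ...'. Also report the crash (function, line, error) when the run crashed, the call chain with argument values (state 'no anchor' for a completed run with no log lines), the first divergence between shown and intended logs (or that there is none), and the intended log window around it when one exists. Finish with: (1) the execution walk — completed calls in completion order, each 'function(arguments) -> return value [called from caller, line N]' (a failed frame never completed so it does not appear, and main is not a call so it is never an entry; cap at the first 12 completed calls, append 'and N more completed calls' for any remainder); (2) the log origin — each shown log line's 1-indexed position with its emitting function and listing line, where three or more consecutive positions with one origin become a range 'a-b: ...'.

Answer: the defect is in main at line 58.
Core observation: The logs agree in full; only the final output differs.
Call chain: main -> audit_lot(0, 33) (called at line 55).
First divergence: none (the log streams are identical).
Execution walk:
  collect_span([3, 7, 7, 5, 11, 11]) -> 0  [called from derive_floor, line 26]
  grade_run([3, 7, 7, 5, 11, 11], 11) -> 0  [called from derive_floor, line 27]
  index_entries(0, 0) -> 0  [called from derive_floor, line 28]
  derive_floor([3, 7, 7, 5, 11, 11], 11) -> 0  [called from main, line 51]
  merge_totals([3, 7, 7, 5, 11, 11], 11) -> 4  [called from process_batch, line 36]
  process_batch([3, 7, 7, 5, 11, 11], 11) -> 33  [called from main, line 53]
  audit_lot(0, 33) -> 0  [called from main, line 55]
Log line origins:
  1 — main, line 50
  2 — collect_span, line 2
  3 — collect_span, line 7
  4 — grade_run, line 11
  5 — grade_run, line 16
  6 — index_entries, line 20
  7 — main, line 52
  8 — process_batch, line 37
  9 — main, line 54
  10 — audit_lot, line 42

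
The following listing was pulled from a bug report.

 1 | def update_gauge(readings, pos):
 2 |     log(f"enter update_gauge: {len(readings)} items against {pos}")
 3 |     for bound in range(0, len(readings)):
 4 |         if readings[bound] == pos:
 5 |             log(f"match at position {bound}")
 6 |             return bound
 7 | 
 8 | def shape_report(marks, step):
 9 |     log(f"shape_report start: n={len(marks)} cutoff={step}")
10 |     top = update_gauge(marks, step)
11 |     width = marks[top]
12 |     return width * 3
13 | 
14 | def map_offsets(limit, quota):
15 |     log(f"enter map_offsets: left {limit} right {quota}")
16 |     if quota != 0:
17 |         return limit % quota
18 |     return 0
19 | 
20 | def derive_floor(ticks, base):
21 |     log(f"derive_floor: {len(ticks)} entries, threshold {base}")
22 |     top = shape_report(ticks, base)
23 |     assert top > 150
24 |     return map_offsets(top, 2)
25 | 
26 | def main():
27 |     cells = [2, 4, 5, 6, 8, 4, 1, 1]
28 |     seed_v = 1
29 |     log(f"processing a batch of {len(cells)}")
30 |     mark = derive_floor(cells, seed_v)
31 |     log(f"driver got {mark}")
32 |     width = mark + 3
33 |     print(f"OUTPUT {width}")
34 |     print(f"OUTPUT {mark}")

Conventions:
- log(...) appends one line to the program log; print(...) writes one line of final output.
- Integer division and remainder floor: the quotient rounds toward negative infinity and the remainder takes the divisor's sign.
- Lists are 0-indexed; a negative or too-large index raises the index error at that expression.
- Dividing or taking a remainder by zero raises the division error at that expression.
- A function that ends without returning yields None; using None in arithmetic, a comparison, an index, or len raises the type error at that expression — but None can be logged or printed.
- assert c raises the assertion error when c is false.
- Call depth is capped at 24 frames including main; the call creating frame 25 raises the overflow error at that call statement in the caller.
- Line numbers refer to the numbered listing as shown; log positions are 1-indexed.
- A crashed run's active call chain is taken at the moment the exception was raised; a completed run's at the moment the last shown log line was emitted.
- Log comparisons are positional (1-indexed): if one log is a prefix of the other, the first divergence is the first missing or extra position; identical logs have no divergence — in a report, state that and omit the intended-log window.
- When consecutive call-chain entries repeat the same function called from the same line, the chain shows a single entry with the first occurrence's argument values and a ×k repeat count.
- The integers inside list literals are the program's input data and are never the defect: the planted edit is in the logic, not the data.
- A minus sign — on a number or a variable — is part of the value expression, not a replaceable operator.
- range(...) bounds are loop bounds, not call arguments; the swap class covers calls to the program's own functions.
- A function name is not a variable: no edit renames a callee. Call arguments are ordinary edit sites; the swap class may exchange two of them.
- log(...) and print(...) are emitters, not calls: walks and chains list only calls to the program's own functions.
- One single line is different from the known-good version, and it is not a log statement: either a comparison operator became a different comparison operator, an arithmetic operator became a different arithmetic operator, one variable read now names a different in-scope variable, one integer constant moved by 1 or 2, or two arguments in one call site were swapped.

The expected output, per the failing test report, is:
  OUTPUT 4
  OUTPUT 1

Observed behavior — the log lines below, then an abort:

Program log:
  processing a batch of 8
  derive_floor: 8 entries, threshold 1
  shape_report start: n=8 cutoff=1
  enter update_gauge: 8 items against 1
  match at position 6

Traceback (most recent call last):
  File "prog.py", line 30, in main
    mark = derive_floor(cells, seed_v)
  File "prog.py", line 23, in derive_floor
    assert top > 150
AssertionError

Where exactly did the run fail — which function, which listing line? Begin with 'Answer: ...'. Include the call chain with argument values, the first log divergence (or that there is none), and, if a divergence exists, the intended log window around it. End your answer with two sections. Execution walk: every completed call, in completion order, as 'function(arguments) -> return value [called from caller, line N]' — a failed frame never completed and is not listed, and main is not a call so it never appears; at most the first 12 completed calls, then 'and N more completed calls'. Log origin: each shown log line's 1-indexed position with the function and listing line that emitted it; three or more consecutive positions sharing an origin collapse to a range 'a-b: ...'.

Answer: the error was raised in derive_floor, line 23.
Core observation: The shown log is a 5-line prefix of the intended one, whose next entry is 'enter map_offsets: left 3 right 2'.
Call chain: main -> derive_floor([2, 4, 5, 6, 8, 4, 1, 1], 1) (called at line 30).
First divergence: position 6 (shown log ended at 5 lines; the working version continues: 'enter map_offsets: left 3 right 2').
Intended log window:
  4: enter update_gauge: 8 items against 1
  5: match at position 6
  6: enter map_offsets: left 3 right 2
  7: driver got 1
Execution walk:
  update_gauge([2, 4, 5, 6, 8, 4, 1, 1], 1) -> 6  [called from shape_report, line 10]
  shape_report([2, 4, 5, 6, 8, 4, 1, 1], 1) -> 3  [called from derive_floor, line 22]
Log line origins:
  1: emitted by main (line 29)
  2: emitted by derive_floor (line 21)
  3: emitted by shape_report (line 9)
  4: emitted by update_gauge (line 2)
  5: emitted by update_gauge (line 5)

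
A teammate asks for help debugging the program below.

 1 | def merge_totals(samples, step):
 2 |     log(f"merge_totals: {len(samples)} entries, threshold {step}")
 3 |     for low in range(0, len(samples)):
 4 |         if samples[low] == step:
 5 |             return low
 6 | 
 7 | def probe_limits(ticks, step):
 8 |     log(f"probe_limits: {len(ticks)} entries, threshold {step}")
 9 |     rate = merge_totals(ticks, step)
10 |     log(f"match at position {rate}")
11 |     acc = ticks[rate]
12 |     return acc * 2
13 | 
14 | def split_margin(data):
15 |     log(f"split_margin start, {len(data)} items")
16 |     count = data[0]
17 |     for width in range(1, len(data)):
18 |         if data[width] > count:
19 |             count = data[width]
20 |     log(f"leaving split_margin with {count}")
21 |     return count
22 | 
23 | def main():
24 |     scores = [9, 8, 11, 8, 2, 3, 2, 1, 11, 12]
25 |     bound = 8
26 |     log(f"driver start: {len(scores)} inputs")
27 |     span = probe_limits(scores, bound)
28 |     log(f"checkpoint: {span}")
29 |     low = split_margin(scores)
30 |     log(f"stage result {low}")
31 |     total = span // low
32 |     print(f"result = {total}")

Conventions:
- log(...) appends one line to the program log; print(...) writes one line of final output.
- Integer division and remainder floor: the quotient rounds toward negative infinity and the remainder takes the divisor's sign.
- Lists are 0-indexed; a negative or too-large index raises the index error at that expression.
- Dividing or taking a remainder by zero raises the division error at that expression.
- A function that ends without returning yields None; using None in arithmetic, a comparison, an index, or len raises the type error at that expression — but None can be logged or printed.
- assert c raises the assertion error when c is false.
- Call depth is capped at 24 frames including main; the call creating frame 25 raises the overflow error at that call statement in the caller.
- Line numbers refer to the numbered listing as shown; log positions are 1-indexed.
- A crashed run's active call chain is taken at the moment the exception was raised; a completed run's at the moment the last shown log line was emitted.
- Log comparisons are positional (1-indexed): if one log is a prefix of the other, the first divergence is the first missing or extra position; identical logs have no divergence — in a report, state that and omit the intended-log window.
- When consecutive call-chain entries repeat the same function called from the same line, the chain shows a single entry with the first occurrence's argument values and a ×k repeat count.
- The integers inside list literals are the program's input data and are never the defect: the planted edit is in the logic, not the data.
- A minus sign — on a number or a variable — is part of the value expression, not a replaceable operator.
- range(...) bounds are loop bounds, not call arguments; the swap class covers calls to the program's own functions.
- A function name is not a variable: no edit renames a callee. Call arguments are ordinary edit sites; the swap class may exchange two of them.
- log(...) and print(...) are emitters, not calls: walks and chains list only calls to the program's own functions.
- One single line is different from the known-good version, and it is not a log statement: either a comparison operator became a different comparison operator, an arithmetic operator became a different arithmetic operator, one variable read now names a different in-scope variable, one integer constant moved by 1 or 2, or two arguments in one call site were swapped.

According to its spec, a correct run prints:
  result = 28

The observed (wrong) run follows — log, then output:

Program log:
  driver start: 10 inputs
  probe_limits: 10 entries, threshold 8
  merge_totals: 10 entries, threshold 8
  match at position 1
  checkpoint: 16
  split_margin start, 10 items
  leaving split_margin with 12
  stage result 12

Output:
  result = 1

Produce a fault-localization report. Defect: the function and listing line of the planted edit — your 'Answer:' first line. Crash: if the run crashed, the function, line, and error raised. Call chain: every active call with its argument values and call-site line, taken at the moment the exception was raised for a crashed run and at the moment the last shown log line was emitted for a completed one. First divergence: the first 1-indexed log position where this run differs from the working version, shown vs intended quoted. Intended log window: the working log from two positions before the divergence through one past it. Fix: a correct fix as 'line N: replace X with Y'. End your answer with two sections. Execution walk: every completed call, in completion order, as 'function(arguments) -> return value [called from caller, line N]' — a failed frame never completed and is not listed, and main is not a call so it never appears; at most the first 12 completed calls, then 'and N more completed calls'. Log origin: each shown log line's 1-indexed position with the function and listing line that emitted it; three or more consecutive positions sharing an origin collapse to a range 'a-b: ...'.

Answer: the defect is in main at line 31.
The tell: Every logged value matches the working version; the printed result is what differs.
Call chain: main.
First divergence: there is none — every log position agrees.
Execution walk:
  merge_totals([9, 8, 11, 8, 2, 3, 2, 1, 11, 12], 8) -> 1  [called from probe_limits, line 9]
  probe_limits([9, 8, 11, 8, 2, 3, 2, 1, 11, 12], 8) -> 16  [called from main, line 27]
  split_margin([9, 8, 11, 8, 2, 3, 2, 1, 11, 12]) -> 12  [called from main, line 29]
Origin of each log line:
  1: emitted by main (line 26)
  2: emitted by probe_limits (line 8)
  3: emitted by merge_totals (line 2)
  4: emitted by probe_limits (line 10)
  5: emitted by main (line 28)
  6: emitted by split_margin (line 15)
  7: emitted by split_margin (line 20)
  8: emitted by main (line 30)
A correct fix: line 31: replace `//` with `+`.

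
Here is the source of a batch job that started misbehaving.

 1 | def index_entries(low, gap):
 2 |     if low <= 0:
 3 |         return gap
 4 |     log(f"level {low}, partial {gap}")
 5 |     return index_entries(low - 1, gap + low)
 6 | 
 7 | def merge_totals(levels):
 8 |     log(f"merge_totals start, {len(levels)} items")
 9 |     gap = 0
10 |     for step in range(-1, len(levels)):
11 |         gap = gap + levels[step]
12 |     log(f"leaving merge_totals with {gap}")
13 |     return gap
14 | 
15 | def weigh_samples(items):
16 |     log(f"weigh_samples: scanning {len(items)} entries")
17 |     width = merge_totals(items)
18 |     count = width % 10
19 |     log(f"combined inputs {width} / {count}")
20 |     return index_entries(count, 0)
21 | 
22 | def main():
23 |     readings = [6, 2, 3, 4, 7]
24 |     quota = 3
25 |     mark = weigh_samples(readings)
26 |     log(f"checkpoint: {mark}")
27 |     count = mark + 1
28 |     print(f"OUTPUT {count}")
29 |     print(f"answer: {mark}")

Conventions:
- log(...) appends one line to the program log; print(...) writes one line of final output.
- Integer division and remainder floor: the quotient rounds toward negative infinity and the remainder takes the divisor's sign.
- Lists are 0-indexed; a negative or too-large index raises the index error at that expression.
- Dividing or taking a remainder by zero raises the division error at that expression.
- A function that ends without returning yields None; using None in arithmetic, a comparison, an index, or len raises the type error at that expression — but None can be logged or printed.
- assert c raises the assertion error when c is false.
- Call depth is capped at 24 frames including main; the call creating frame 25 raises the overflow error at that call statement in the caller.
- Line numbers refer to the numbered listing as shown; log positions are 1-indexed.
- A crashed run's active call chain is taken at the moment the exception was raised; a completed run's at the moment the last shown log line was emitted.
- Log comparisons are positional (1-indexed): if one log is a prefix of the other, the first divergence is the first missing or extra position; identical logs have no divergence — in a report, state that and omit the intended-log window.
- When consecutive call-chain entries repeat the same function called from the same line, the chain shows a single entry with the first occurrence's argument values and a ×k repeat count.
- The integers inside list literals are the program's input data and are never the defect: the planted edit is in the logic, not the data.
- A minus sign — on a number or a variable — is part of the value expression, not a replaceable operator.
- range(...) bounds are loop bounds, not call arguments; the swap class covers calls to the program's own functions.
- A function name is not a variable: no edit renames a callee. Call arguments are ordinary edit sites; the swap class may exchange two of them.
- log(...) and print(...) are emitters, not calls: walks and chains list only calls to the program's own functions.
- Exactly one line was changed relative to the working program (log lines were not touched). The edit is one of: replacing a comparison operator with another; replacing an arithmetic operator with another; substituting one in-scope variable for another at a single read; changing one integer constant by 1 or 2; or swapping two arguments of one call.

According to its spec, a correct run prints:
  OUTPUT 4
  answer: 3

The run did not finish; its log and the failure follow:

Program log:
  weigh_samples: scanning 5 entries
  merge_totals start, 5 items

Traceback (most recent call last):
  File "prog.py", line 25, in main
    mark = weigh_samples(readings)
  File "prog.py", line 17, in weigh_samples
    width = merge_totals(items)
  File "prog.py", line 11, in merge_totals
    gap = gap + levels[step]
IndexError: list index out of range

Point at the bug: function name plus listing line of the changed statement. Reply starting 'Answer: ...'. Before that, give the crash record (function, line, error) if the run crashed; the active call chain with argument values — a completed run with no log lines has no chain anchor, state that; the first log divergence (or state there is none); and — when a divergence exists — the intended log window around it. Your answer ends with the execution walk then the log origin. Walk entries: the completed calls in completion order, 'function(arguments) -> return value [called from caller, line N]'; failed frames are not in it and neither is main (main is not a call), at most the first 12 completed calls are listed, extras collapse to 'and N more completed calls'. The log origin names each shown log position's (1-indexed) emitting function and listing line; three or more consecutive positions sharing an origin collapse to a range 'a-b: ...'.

Answer: the defect is in merge_totals at line 10.
Key observation: A complete run would log 'leaving merge_totals with 22' next, but this one stopped at 2 lines.
Crash: merge_totals, line 11, IndexError.
Call chain: main -> weigh_samples([6, 2, 3, 4, 7]) (called at line 25) -> merge_totals([6, 2, 3, 4, 7]) (called at line 17).
First divergence: position 3 (shown log ended at 2 lines; the working version continues: 'leaving merge_totals with 22').
Intended log window:
  1: weigh_samples: scanning 5 entries
  2: merge_totals start, 5 items
  3: leaving merge_totals with 22
  4: combined inputs 22 / 2
Execution walk:
  (no call completed)
Log line origins:
  1: logged in weigh_samples at line 16
  2: logged in merge_totals at line 8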